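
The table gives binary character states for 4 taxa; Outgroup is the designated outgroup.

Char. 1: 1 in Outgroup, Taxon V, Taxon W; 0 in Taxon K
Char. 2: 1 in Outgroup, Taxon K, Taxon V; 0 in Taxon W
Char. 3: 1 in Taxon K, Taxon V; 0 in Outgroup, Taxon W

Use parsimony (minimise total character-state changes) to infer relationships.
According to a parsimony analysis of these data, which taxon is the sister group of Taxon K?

Taxon V

Character polarity is set by the outgroup: the derived state is whichever differs from the outgroup's state, so for Char. 1, Char. 2 the derived state is '0', and for the remaining characters it is '1'.
Char. 1: derived state '0' in Taxon K only — an autapomorphy, so it tells us nothing about relationships among taxa.
Char. 2 (derived state '0') is unique to Taxon W (autapomorphy; uninformative for grouping).
Char. 3: derived state '1' in Taxon K and Taxon V only — synapomorphy for {Taxon K, Taxon V}.
Most parsimonious ingroup topology: ((Taxon K,Taxon V),Taxon W).
Taxon K and Taxon V form a cherry on this tree, so they are sister taxa.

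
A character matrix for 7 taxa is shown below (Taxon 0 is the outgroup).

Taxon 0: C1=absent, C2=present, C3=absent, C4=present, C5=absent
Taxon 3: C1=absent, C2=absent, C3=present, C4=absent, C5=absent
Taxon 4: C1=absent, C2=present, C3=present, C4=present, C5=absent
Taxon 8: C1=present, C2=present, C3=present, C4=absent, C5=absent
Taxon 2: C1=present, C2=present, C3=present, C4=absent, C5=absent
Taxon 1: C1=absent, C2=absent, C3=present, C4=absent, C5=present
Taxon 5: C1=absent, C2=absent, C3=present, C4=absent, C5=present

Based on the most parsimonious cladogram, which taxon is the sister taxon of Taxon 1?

Character polarity is set by the outgroup: the derived state is whichever differs from the outgroup's state, so for C2, C4 the derived state is 'absent', and for the remaining characters it is 'present'.
C1 (derived state 'present') is shared by Taxon 2 and Taxon 8 — a synapomorphy uniting that clade.
C2 (derived state 'absent') is shared by Taxon 1, Taxon 3, and Taxon 5 — a synapomorphy uniting that clade.
C3 (derived state 'present') is shared by all ingroup taxa — unites the whole ingroup.
Only Taxon 1, Taxon 2, Taxon 3, Taxon 5, and Taxon 8 show the derived state 'absent' for C4, supporting them as a clade.
Only Taxon 1 and Taxon 5 show the derived state 'present' for C5, supporting them as a clade.
Most parsimonious ingroup topology: (((Taxon 3,(Taxon 1,Taxon 5)),(Taxon 8,Taxon 2)),Taxon 4).
Taxon 1 and Taxon 5 form a cherry on this tree, so they are sister taxa.

Taxon 5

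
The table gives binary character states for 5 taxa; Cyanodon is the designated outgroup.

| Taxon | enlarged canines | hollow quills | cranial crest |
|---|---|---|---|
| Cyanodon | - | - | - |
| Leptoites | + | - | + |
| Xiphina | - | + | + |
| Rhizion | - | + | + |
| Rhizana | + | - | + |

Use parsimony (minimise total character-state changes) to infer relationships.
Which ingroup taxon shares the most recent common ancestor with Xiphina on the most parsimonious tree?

Rhizion

The outgroup has state '-' for every character, so '+' is the derived state throughout.
enlarged canines: derived state '+' in Leptoites and Rhizana only — synapomorphy for {Leptoites, Rhizana}.
hollow quills (derived state '+') is shared by Rhizion and Xiphina — a synapomorphy uniting that clade.
cranial crest (derived state '+') is shared by all ingroup taxa — unites the whole ingroup.
Most parsimonious ingroup topology: ((Leptoites,Rhizana),(Xiphina,Rhizion)).
Xiphina and Rhizion form a cherry on this tree, so they are sister taxa.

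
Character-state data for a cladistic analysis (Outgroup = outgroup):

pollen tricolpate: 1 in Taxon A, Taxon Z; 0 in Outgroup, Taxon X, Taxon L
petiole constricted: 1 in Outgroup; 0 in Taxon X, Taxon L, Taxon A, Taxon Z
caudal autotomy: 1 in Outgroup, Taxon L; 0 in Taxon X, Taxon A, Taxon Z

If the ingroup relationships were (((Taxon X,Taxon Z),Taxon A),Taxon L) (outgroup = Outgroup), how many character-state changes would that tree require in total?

4

Map each character onto (((Taxon X,Taxon Z),Taxon A),Taxon L) (rooted by Outgroup) and count the minimum state changes it requires (Fitch parsimony):
pollen tricolpate: 2; petiole constricted: 1; caudal autotomy: 1.
Total tree length = 4.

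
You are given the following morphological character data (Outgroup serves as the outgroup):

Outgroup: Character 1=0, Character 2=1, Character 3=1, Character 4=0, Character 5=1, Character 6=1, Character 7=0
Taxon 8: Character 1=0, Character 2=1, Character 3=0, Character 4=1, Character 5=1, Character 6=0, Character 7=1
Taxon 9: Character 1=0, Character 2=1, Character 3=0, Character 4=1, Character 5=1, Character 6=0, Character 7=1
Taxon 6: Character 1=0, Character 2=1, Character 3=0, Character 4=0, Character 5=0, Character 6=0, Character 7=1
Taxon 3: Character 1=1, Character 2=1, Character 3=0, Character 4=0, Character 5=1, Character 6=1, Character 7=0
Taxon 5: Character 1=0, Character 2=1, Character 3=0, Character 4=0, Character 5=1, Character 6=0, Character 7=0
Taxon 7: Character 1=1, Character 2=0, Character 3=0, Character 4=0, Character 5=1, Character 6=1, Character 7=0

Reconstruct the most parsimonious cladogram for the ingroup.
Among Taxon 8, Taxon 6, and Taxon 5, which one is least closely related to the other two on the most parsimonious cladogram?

Character polarity is set by the outgroup: the derived state is whichever differs from the outgroup's state, so for Character 2, Character 3, Character 5, Character 6 the derived state is '0', and for the remaining characters it is '1'.
Only Taxon 3 and Taxon 7 show the derived state '1' for Character 1, supporting them as a clade.
Character 2: derived state '0' in Taxon 7 only — an autapomorphy, so it tells us nothing about relationships among taxa.
Character 3 (derived state '0') is shared by all ingroup taxa — unites the whole ingroup.
Character 4 (derived state '1') is shared by Taxon 8 and Taxon 9 — a synapomorphy uniting that clade.
Character 5 (derived state '0') is unique to Taxon 6 (autapomorphy; uninformative for grouping).
Character 6: derived state '0' in Taxon 5, Taxon 6, Taxon 8, and Taxon 9 only — synapomorphy for {Taxon 5, Taxon 6, Taxon 8, Taxon 9}.
Only Taxon 6, Taxon 8, and Taxon 9 show the derived state '1' for Character 7, supporting them as a clade.
Most parsimonious ingroup topology: ((((Taxon 8,Taxon 9),Taxon 6),Taxon 5),(Taxon 3,Taxon 7)).
Taxon 6 and Taxon 8 share a more recent common ancestor with each other than either does with Taxon 5, so Taxon 5 is the least closely related of the three.

Taxon 5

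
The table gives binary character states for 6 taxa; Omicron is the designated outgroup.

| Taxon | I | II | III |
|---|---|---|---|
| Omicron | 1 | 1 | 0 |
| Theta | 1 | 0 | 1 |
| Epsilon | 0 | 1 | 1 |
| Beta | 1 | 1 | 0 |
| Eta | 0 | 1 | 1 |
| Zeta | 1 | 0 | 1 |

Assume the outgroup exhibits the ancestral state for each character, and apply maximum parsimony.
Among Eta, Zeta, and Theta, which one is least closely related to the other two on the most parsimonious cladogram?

Character polarity is set by the outgroup: the derived state is whichever differs from the outgroup's state, so for I, II the derived state is '0', and for the remaining characters it is '1'.
I (derived state '0') is shared by Epsilon and Eta — a synapomorphy uniting that clade.
II (derived state '0') is shared by Theta and Zeta — a synapomorphy uniting that clade.
Only Epsilon, Eta, Theta, and Zeta show the derived state '1' for III, supporting them as a clade.
Most parsimonious ingroup topology: (((Theta,Zeta),(Epsilon,Eta)),Beta).
Theta and Zeta share a more recent common ancestor with each other than either does with Eta, so Eta is the least closely related of the three.

Eta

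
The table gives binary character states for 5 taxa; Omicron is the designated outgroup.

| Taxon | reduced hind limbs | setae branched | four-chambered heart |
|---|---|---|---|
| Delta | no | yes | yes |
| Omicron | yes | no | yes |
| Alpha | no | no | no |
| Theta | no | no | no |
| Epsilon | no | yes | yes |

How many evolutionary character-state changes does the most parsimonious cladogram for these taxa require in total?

3

Character polarity is set by the outgroup: the derived state is whichever differs from the outgroup's state, so for reduced hind limbs, four-chambered heart the derived state is 'no', and for the remaining characters it is 'yes'.
All ingroup taxa share the derived state 'no' for reduced hind limbs; it defines the ingroup but does not resolve relationships within it.
setae branched: derived state 'yes' in Delta and Epsilon only — synapomorphy for {Delta, Epsilon}.
four-chambered heart: derived state 'no' in Alpha and Theta only — synapomorphy for {Alpha, Theta}.
Most parsimonious ingroup topology: ((Theta,Alpha),(Delta,Epsilon)).
Changes per character on this tree: reduced hind limbs: 1; setae branched: 1; four-chambered heart: 1.
Total = 3.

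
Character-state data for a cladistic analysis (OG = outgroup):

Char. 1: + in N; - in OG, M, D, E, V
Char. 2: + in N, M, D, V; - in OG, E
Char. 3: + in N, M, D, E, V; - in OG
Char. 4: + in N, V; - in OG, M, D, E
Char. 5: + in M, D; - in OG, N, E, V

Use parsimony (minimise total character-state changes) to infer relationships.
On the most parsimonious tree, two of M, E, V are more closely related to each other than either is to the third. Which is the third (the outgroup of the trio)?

E

The outgroup has state '-' for every character, so '+' is the derived state throughout.
Char. 1: derived state '+' in N only — an autapomorphy, so it tells us nothing about relationships among taxa.
Char. 2: derived state '+' in D, M, N, and V only — synapomorphy for {D, M, N, V}.
Char. 3 (derived state '+') is shared by all ingroup taxa — unites the whole ingroup.
Only N and V show the derived state '+' for Char. 4, supporting them as a clade.
Char. 5 (derived state '+') is shared by D and M — a synapomorphy uniting that clade.
Most parsimonious ingroup topology: (((N,V),(M,D)),E).
M and V share a more recent common ancestor with each other than either does with E, so E is the least closely related of the three.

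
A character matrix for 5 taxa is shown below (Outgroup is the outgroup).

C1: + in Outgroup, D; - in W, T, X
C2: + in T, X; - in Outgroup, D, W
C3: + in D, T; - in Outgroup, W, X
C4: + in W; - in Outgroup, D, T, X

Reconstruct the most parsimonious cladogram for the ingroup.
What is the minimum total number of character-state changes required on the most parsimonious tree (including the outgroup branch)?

5

Character polarity is set by the outgroup: the derived state is whichever differs from the outgroup's state, so for C1 the derived state is '-', and for the remaining characters it is '+'.
Only T, W, and X show the derived state '-' for C1, supporting them as a clade.
C2: derived state '+' in T and X only — synapomorphy for {T, X}.
C3 (state '+') occurs in D and T but conflicts with the nesting implied by the other characters — most parsimoniously interpreted as homoplasy.
C4 (derived state '+') is unique to W (autapomorphy; uninformative for grouping).
Most parsimonious ingroup topology: (D,(W,(T,X))).
Changes per character on this tree: C1: 1; C2: 1; C3: 2; C4: 1.
Total = 5.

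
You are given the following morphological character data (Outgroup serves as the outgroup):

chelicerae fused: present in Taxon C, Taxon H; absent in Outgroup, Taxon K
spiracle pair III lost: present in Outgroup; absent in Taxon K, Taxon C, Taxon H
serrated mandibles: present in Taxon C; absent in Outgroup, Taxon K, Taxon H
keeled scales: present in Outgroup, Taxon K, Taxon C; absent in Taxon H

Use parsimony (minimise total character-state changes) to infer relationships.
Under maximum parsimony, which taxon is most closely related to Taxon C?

Character polarity is set by the outgroup: the derived state is whichever differs from the outgroup's state, so for spiracle pair III lost, keeled scales the derived state is 'absent', and for the remaining characters it is 'present'.
chelicerae fused (derived state 'present') is shared by Taxon C and Taxon H — a synapomorphy uniting that clade.
All ingroup taxa share the derived state 'absent' for spiracle pair III lost; it defines the ingroup but does not resolve relationships within it.
serrated mandibles: derived state 'present' in Taxon C only — an autapomorphy, so it tells us nothing about relationships among taxa.
keeled scales: derived state 'absent' in Taxon H only — an autapomorphy, so it tells us nothing about relationships among taxa.
Most parsimonious ingroup topology: (Taxon K,(Taxon C,Taxon H)).
Taxon C and Taxon H form a cherry on this tree, so they are sister taxa.

Taxon H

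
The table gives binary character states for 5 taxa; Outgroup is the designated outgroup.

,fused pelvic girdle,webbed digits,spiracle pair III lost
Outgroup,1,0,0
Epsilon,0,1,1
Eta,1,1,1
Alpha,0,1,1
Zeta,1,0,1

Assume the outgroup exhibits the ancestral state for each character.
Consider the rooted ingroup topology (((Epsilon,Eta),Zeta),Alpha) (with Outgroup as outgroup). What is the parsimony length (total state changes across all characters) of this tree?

Map each character onto (((Epsilon,Eta),Zeta),Alpha) (rooted by Outgroup) and count the minimum state changes it requires (Fitch parsimony):
fused pelvic girdle: 2; webbed digits: 2; spiracle pair III lost: 1.
Total tree length = 5.

5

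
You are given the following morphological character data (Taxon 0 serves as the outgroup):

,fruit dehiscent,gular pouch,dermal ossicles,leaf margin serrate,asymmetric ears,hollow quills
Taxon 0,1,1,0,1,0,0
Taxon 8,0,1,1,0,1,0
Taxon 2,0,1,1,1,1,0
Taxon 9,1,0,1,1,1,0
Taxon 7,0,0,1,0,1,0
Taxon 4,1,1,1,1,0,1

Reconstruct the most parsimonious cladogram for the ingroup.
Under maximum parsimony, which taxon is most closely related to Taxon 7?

Character polarity is set by the outgroup: the derived state is whichever differs from the outgroup's state, so for fruit dehiscent, gular pouch, leaf margin serrate the derived state is '0', and for the remaining characters it is '1'.
fruit dehiscent (derived state '0') is shared by Taxon 2, Taxon 7, and Taxon 8 — a synapomorphy uniting that clade.
gular pouch (state '0') occurs in Taxon 7 and Taxon 9 but conflicts with the nesting implied by the other characters — most parsimoniously interpreted as homoplasy.
dermal ossicles (derived state '1') is shared by all ingroup taxa — unites the whole ingroup.
leaf margin serrate: derived state '0' in Taxon 7 and Taxon 8 only — synapomorphy for {Taxon 7, Taxon 8}.
asymmetric ears (derived state '1') is shared by Taxon 2, Taxon 7, Taxon 8, and Taxon 9 — a synapomorphy uniting that clade.
hollow quills: derived state '1' in Taxon 4 only — an autapomorphy, so it tells us nothing about relationships among taxa.
Most parsimonious ingroup topology: ((((Taxon 8,Taxon 7),Taxon 2),Taxon 9),Taxon 4).
Taxon 7 and Taxon 8 form a cherry on this tree, so they are sister taxa.

Taxon 8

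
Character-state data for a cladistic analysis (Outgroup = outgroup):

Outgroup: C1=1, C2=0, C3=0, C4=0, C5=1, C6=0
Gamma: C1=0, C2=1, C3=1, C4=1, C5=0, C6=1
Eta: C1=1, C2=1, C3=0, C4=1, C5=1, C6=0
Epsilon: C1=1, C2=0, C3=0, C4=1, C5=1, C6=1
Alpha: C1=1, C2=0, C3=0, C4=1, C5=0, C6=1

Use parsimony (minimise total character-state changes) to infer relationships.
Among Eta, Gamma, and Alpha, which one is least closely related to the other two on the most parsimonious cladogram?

Eta

Character polarity is set by the outgroup: the derived state is whichever differs from the outgroup's state, so for C1, C5 the derived state is '0', and for the remaining characters it is '1'.
C1 (derived state '0') is unique to Gamma (autapomorphy; uninformative for grouping).
C2 groups Eta and Gamma, which is incompatible with the clades supported by the remaining characters; treating it as convergent (homoplasy) costs fewer steps than any alternative tree.
C3: derived state '1' in Gamma only — an autapomorphy, so it tells us nothing about relationships among taxa.
All ingroup taxa share the derived state '1' for C4; it defines the ingroup but does not resolve relationships within it.
Only Alpha and Gamma show the derived state '0' for C5, supporting them as a clade.
C6 (derived state '1') is shared by Alpha, Epsilon, and Gamma — a synapomorphy uniting that clade.
Most parsimonious ingroup topology: (((Gamma,Alpha),Epsilon),Eta).
Gamma and Alpha share a more recent common ancestor with each other than either does with Eta, so Eta is the least closely related of the three.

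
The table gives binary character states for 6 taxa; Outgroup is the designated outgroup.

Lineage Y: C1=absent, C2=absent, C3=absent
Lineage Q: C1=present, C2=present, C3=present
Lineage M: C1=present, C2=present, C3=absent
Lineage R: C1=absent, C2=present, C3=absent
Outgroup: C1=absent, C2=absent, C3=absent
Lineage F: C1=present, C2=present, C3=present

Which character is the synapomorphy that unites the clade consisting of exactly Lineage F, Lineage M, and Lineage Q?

The outgroup has state 'absent' for every character, so 'present' is the derived state throughout.
C1 (derived state 'present') is shared by Lineage F, Lineage M, and Lineage Q — a synapomorphy uniting that clade.
C2 (derived state 'present') is shared by Lineage F, Lineage M, Lineage Q, and Lineage R — a synapomorphy uniting that clade.
C3 (derived state 'present') is shared by Lineage F and Lineage Q — a synapomorphy uniting that clade.
Most parsimonious ingroup topology: (((Lineage M,(Lineage F,Lineage Q)),Lineage R),Lineage Y).
The clade {Lineage F, Lineage M, Lineage Q} is supported by C1: its derived state 'present' occurs in exactly those taxa and in no other taxon (including the outgroup).

C1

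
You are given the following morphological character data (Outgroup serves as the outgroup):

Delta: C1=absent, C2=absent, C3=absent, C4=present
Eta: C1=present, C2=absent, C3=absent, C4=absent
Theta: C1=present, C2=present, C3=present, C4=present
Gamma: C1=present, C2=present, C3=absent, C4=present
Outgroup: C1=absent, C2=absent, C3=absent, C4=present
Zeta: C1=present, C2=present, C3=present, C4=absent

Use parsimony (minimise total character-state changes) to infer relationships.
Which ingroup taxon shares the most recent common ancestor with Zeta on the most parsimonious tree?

Character polarity is set by the outgroup: the derived state is whichever differs from the outgroup's state, so for C4 the derived state is 'absent', and for the remaining characters it is 'present'.
Only Eta, Gamma, Theta, and Zeta show the derived state 'present' for C1, supporting them as a clade.
C2: derived state 'present' in Gamma, Theta, and Zeta only — synapomorphy for {Gamma, Theta, Zeta}.
C3: derived state 'present' in Theta and Zeta only — synapomorphy for {Theta, Zeta}.
C4 groups Eta and Zeta, which is incompatible with the clades supported by the remaining characters; treating it as convergent (homoplasy) costs fewer steps than any alternative tree.
Most parsimonious ingroup topology: ((Eta,((Theta,Zeta),Gamma)),Delta).
Zeta and Theta form a cherry on this tree, so they are sister taxa.

Theta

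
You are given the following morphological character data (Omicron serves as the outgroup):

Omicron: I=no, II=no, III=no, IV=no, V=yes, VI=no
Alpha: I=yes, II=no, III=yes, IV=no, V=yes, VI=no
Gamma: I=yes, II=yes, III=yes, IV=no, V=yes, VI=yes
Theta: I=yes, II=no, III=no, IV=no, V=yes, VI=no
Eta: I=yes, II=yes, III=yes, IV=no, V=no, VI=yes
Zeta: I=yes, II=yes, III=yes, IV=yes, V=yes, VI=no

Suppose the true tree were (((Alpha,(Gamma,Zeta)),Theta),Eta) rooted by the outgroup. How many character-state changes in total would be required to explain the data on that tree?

9

Map each character onto (((Alpha,(Gamma,Zeta)),Theta),Eta) (rooted by Omicron) and count the minimum state changes it requires (Fitch parsimony):
I: 1; II: 2; III: 2; IV: 1; V: 1; VI: 2.
Total tree length = 9.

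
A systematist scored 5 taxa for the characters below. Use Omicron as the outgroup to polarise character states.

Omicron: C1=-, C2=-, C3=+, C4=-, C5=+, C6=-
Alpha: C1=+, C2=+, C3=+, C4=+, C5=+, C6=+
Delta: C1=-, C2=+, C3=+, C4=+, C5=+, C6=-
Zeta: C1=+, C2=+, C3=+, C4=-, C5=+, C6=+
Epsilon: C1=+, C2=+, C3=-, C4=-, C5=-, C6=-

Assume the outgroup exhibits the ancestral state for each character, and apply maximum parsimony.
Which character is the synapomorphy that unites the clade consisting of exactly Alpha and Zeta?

Character polarity is set by the outgroup: the derived state is whichever differs from the outgroup's state, so for C3, C5 the derived state is '-', and for the remaining characters it is '+'.
C1: derived state '+' in Alpha, Epsilon, and Zeta only — synapomorphy for {Alpha, Epsilon, Zeta}.
All ingroup taxa share the derived state '+' for C2; it defines the ingroup but does not resolve relationships within it.
C3 (derived state '-') is unique to Epsilon (autapomorphy; uninformative for grouping).
C4 (state '+') occurs in Alpha and Delta but conflicts with the nesting implied by the other characters — most parsimoniously interpreted as homoplasy.
C5: derived state '-' in Epsilon only — an autapomorphy, so it tells us nothing about relationships among taxa.
Only Alpha and Zeta show the derived state '+' for C6, supporting them as a clade.
Most parsimonious ingroup topology: (((Alpha,Zeta),Epsilon),Delta).
The clade {Alpha, Zeta} is supported by C6: its derived state '+' occurs in exactly those taxa and in no other taxon (including the outgroup).

C6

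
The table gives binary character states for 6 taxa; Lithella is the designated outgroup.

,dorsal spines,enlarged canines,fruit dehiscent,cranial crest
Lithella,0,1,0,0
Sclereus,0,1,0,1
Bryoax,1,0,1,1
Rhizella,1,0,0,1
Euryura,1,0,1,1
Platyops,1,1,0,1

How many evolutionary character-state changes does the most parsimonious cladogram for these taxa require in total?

Character polarity is set by the outgroup: the derived state is whichever differs from the outgroup's state, so for enlarged canines the derived state is '0', and for the remaining characters it is '1'.
dorsal spines: derived state '1' in Bryoax, Euryura, Platyops, and Rhizella only — synapomorphy for {Bryoax, Euryura, Platyops, Rhizella}.
enlarged canines: derived state '0' in Bryoax, Euryura, and Rhizella only — synapomorphy for {Bryoax, Euryura, Rhizella}.
fruit dehiscent (derived state '1') is shared by Bryoax and Euryura — a synapomorphy uniting that clade.
cranial crest (derived state '1') is shared by all ingroup taxa — unites the whole ingroup.
Most parsimonious ingroup topology: (Sclereus,(((Bryoax,Euryura),Rhizella),Platyops)).
Changes per character on this tree: dorsal spines: 1; enlarged canines: 1; fruit dehiscent: 1; cranial crest: 1.
Total = 4.

4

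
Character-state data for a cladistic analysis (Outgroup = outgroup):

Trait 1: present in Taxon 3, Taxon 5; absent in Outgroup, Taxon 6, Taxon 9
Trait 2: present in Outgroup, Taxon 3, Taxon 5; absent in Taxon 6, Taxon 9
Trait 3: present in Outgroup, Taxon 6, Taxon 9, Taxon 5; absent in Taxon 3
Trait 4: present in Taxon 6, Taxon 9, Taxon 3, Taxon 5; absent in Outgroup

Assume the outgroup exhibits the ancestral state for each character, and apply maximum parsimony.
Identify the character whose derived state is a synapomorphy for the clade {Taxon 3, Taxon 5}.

Character polarity is set by the outgroup: the derived state is whichever differs from the outgroup's state, so for Trait 2, Trait 3 the derived state is 'absent', and for the remaining characters it is 'present'.
Trait 1 (derived state 'present') is shared by Taxon 3 and Taxon 5 — a synapomorphy uniting that clade.
Trait 2 (derived state 'absent') is shared by Taxon 6 and Taxon 9 — a synapomorphy uniting that clade.
Trait 3 (derived state 'absent') is unique to Taxon 3 (autapomorphy; uninformative for grouping).
All ingroup taxa share the derived state 'present' for Trait 4; it defines the ingroup but does not resolve relationships within it.
Most parsimonious ingroup topology: ((Taxon 6,Taxon 9),(Taxon 3,Taxon 5)).
The clade {Taxon 3, Taxon 5} is supported by Trait 1: its derived state 'present' occurs in exactly those taxa and in no other taxon (including the outgroup).

Trait 1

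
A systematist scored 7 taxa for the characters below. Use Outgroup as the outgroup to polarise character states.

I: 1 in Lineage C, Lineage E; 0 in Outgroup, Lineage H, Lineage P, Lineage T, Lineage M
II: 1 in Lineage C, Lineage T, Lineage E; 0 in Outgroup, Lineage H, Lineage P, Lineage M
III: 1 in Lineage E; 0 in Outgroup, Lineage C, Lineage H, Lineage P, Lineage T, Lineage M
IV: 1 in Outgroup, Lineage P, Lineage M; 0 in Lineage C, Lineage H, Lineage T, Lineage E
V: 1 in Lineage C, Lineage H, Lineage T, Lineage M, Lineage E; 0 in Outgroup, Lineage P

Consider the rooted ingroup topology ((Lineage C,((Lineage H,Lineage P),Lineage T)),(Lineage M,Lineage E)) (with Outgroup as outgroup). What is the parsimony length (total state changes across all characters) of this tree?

Map each character onto ((Lineage C,((Lineage H,Lineage P),Lineage T)),(Lineage M,Lineage E)) (rooted by Outgroup) and count the minimum state changes it requires (Fitch parsimony):
I: 2; II: 3; III: 1; IV: 3; V: 2.
Total tree length = 11.

11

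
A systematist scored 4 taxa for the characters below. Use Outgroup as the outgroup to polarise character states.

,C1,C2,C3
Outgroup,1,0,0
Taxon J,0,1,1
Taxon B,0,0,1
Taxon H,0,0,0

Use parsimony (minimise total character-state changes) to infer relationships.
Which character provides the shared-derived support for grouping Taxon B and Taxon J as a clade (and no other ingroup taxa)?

Character polarity is set by the outgroup: the derived state is whichever differs from the outgroup's state, so for C1 the derived state is '0', and for the remaining characters it is '1'.
All ingroup taxa share the derived state '0' for C1; it defines the ingroup but does not resolve relationships within it.
C2 (derived state '1') is unique to Taxon J (autapomorphy; uninformative for grouping).
C3 (derived state '1') is shared by Taxon B and Taxon J — a synapomorphy uniting that clade.
Most parsimonious ingroup topology: ((Taxon J,Taxon B),Taxon H).
The clade {Taxon B, Taxon J} is supported by C3: its derived state '1' occurs in exactly those taxa and in no other taxon (including the outgroup).

C3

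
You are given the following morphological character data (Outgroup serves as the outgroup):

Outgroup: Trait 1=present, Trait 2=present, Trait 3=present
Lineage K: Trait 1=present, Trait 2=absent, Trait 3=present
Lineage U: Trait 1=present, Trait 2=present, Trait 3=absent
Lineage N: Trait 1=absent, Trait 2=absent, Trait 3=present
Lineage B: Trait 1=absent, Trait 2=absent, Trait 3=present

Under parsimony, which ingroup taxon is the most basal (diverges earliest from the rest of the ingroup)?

The outgroup has state 'present' for every character, so 'absent' is the derived state throughout.
Trait 1 (derived state 'absent') is shared by Lineage B and Lineage N — a synapomorphy uniting that clade.
Trait 2 (derived state 'absent') is shared by Lineage B, Lineage K, and Lineage N — a synapomorphy uniting that clade.
Trait 3: derived state 'absent' in Lineage U only — an autapomorphy, so it tells us nothing about relationships among taxa.
Most parsimonious ingroup topology: ((Lineage K,(Lineage N,Lineage B)),Lineage U).
Lineage U is sister to the clade containing all other ingroup taxa, so it is the earliest-diverging (most basal) ingroup lineage.

Lineage U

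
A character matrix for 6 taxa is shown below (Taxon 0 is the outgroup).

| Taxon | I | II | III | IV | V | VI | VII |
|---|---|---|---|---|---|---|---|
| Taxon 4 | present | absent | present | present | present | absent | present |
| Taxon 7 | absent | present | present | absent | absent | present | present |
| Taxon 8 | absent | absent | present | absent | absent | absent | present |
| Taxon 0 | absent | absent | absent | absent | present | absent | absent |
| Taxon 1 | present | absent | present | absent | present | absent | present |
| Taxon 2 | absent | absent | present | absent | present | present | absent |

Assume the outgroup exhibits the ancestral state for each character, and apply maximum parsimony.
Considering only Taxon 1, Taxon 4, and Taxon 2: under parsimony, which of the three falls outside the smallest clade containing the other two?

Taxon 2

Character polarity is set by the outgroup: the derived state is whichever differs from the outgroup's state, so for V the derived state is 'absent', and for the remaining characters it is 'present'.
Only Taxon 1 and Taxon 4 show the derived state 'present' for I, supporting them as a clade.
II (derived state 'present') is unique to Taxon 7 (autapomorphy; uninformative for grouping).
All ingroup taxa share the derived state 'present' for III; it defines the ingroup but does not resolve relationships within it.
IV (derived state 'present') is unique to Taxon 4 (autapomorphy; uninformative for grouping).
Only Taxon 7 and Taxon 8 show the derived state 'absent' for V, supporting them as a clade.
VI groups Taxon 2 and Taxon 7, which is incompatible with the clades supported by the remaining characters; treating it as convergent (homoplasy) costs fewer steps than any alternative tree.
Only Taxon 1, Taxon 4, Taxon 7, and Taxon 8 show the derived state 'present' for VII, supporting them as a clade.
Most parsimonious ingroup topology: (((Taxon 8,Taxon 7),(Taxon 1,Taxon 4)),Taxon 2).
Taxon 4 and Taxon 1 share a more recent common ancestor with each other than either does with Taxon 2, so Taxon 2 is the least closely related of the three.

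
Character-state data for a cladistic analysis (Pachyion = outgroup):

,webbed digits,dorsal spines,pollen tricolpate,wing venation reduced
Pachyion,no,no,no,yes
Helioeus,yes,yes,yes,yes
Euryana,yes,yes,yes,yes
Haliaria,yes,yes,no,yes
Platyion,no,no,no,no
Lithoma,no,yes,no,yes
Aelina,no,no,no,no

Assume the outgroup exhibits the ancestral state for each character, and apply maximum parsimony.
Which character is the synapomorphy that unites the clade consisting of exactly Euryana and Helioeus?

pollen tricolpate

Character polarity is set by the outgroup: the derived state is whichever differs from the outgroup's state, so for wing venation reduced the derived state is 'no', and for the remaining characters it is 'yes'.
webbed digits (derived state 'yes') is shared by Euryana, Haliaria, and Helioeus — a synapomorphy uniting that clade.
dorsal spines: derived state 'yes' in Euryana, Haliaria, Helioeus, and Lithoma only — synapomorphy for {Euryana, Haliaria, Helioeus, Lithoma}.
Only Euryana and Helioeus show the derived state 'yes' for pollen tricolpate, supporting them as a clade.
Only Aelina and Platyion show the derived state 'no' for wing venation reduced, supporting them as a clade.
Most parsimonious ingroup topology: ((((Helioeus,Euryana),Haliaria),Lithoma),(Platyion,Aelina)).
The clade {Euryana, Helioeus} is supported by pollen tricolpate: its derived state 'yes' occurs in exactly those taxa and in no other taxon (including the outgroup).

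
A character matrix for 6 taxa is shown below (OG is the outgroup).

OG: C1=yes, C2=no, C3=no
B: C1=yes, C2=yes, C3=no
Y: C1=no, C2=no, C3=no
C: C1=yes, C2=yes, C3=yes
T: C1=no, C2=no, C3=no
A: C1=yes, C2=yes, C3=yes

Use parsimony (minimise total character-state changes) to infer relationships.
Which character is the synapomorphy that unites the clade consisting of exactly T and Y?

C1

Character polarity is set by the outgroup: the derived state is whichever differs from the outgroup's state, so for C1 the derived state is 'no', and for the remaining characters it is 'yes'.
Only T and Y show the derived state 'no' for C1, supporting them as a clade.
C2: derived state 'yes' in A, B, and C only — synapomorphy for {A, B, C}.
C3 (derived state 'yes') is shared by A and C — a synapomorphy uniting that clade.
Most parsimonious ingroup topology: ((B,(C,A)),(Y,T)).
The clade {T, Y} is supported by C1: its derived state 'no' occurs in exactly those taxa and in no other taxon (including the outgroup).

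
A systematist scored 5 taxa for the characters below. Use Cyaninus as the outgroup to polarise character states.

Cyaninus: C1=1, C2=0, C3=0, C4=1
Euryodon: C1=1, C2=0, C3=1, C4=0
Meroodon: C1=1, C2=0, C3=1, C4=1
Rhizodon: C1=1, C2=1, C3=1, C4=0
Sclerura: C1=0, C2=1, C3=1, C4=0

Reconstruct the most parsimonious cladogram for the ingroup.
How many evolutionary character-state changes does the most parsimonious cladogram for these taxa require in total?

4

Character polarity is set by the outgroup: the derived state is whichever differs from the outgroup's state, so for C1, C4 the derived state is '0', and for the remaining characters it is '1'.
C1: derived state '0' in Sclerura only — an autapomorphy, so it tells us nothing about relationships among taxa.
Only Rhizodon and Sclerura show the derived state '1' for C2, supporting them as a clade.
C3 (derived state '1') is shared by all ingroup taxa — unites the whole ingroup.
C4 (derived state '0') is shared by Euryodon, Rhizodon, and Sclerura — a synapomorphy uniting that clade.
Most parsimonious ingroup topology: ((Euryodon,(Rhizodon,Sclerura)),Meroodon).
Changes per character on this tree: C1: 1; C2: 1; C3: 1; C4: 1.
Total = 4.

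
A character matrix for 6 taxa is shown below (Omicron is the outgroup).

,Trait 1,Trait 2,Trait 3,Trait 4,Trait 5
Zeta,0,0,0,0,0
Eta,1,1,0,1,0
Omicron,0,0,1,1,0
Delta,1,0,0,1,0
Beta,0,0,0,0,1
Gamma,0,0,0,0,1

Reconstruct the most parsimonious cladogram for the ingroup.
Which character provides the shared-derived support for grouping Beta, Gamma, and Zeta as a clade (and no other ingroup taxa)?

Character polarity is set by the outgroup: the derived state is whichever differs from the outgroup's state, so for Trait 3, Trait 4 the derived state is '0', and for the remaining characters it is '1'.
Trait 1 (derived state '1') is shared by Delta and Eta — a synapomorphy uniting that clade.
Trait 2 (derived state '1') is unique to Eta (autapomorphy; uninformative for grouping).
All ingroup taxa share the derived state '0' for Trait 3; it defines the ingroup but does not resolve relationships within it.
Only Beta, Gamma, and Zeta show the derived state '0' for Trait 4, supporting them as a clade.
Trait 5 (derived state '1') is shared by Beta and Gamma — a synapomorphy uniting that clade.
Most parsimonious ingroup topology: ((Delta,Eta),(Zeta,(Beta,Gamma))).
The clade {Beta, Gamma, Zeta} is supported by Trait 4: its derived state '0' occurs in exactly those taxa and in no other taxon (including the outgroup).

Trait 4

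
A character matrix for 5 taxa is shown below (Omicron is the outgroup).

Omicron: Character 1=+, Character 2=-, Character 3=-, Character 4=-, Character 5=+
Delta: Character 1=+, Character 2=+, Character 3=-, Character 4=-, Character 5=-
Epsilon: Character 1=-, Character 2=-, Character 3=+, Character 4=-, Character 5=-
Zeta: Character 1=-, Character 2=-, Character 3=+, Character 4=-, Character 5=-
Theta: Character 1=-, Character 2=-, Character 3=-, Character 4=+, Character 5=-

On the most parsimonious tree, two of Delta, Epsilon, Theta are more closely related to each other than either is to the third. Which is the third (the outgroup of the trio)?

Character polarity is set by the outgroup: the derived state is whichever differs from the outgroup's state, so for Character 1, Character 5 the derived state is '-', and for the remaining characters it is '+'.
Character 1: derived state '-' in Epsilon, Theta, and Zeta only — synapomorphy for {Epsilon, Theta, Zeta}.
Character 2 (derived state '+') is unique to Delta (autapomorphy; uninformative for grouping).
Only Epsilon and Zeta show the derived state '+' for Character 3, supporting them as a clade.
Character 4: derived state '+' in Theta only — an autapomorphy, so it tells us nothing about relationships among taxa.
All ingroup taxa share the derived state '-' for Character 5; it defines the ingroup but does not resolve relationships within it.
Most parsimonious ingroup topology: (Delta,((Epsilon,Zeta),Theta)).
Epsilon and Theta share a more recent common ancestor with each other than either does with Delta, so Delta is the least closely related of the three.

Delta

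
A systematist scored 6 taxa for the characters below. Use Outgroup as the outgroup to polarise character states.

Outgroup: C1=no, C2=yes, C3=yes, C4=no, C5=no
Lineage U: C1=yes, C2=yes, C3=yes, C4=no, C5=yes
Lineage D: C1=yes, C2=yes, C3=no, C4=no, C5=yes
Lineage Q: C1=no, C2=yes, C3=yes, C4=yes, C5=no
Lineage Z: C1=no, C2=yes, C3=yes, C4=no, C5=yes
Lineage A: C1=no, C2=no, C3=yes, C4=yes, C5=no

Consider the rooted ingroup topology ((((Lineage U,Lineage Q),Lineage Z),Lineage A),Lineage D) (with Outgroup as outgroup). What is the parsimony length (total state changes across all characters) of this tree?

9

Map each character onto ((((Lineage U,Lineage Q),Lineage Z),Lineage A),Lineage D) (rooted by Outgroup) and count the minimum state changes it requires (Fitch parsimony):
C1: 2; C2: 1; C3: 1; C4: 2; C5: 3.
Total tree length = 9.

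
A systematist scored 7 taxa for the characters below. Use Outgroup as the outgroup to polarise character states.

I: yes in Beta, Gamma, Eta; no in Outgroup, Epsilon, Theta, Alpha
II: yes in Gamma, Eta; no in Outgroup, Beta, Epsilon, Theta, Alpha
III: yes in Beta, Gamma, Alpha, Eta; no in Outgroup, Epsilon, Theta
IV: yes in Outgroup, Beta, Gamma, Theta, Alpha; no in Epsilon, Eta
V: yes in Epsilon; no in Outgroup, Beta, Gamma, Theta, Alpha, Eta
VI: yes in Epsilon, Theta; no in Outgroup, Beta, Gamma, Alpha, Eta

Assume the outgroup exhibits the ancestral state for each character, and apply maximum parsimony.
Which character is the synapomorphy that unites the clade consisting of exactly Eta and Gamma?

II

Character polarity is set by the outgroup: the derived state is whichever differs from the outgroup's state, so for IV the derived state is 'no', and for the remaining characters it is 'yes'.
I (derived state 'yes') is shared by Beta, Eta, and Gamma — a synapomorphy uniting that clade.
Only Eta and Gamma show the derived state 'yes' for II, supporting them as a clade.
III: derived state 'yes' in Alpha, Beta, Eta, and Gamma only — synapomorphy for {Alpha, Beta, Eta, Gamma}.
IV groups Epsilon and Eta, which is incompatible with the clades supported by the remaining characters; treating it as convergent (homoplasy) costs fewer steps than any alternative tree.
V (derived state 'yes') is unique to Epsilon (autapomorphy; uninformative for grouping).
VI: derived state 'yes' in Epsilon and Theta only — synapomorphy for {Epsilon, Theta}.
Most parsimonious ingroup topology: (((Beta,(Gamma,Eta)),Alpha),(Epsilon,Theta)).
The clade {Eta, Gamma} is supported by II: its derived state 'yes' occurs in exactly those taxa and in no other taxon (including the outgroup).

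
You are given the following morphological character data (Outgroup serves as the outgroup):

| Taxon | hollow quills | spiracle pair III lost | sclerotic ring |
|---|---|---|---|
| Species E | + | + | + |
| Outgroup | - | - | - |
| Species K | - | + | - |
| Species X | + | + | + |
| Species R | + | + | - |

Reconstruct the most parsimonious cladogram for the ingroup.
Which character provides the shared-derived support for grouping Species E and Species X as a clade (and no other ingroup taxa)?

The outgroup has state '-' for every character, so '+' is the derived state throughout.
Only Species E, Species R, and Species X show the derived state '+' for hollow quills, supporting them as a clade.
All ingroup taxa share the derived state '+' for spiracle pair III lost; it defines the ingroup but does not resolve relationships within it.
sclerotic ring (derived state '+') is shared by Species E and Species X — a synapomorphy uniting that clade.
Most parsimonious ingroup topology: ((Species R,(Species X,Species E)),Species K).
The clade {Species E, Species X} is supported by sclerotic ring: its derived state '+' occurs in exactly those taxa and in no other taxon (including the outgroup).

sclerotic ring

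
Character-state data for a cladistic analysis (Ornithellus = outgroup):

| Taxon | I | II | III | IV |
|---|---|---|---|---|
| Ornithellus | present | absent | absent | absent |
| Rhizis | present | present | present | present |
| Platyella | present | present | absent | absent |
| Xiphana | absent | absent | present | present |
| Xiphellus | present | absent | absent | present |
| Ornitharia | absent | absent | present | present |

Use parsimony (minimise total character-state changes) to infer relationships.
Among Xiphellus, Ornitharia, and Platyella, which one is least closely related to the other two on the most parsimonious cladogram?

Platyella

Character polarity is set by the outgroup: the derived state is whichever differs from the outgroup's state, so for I the derived state is 'absent', and for the remaining characters it is 'present'.
I (derived state 'absent') is shared by Ornitharia and Xiphana — a synapomorphy uniting that clade.
II (state 'present') occurs in Platyella and Rhizis but conflicts with the nesting implied by the other characters — most parsimoniously interpreted as homoplasy.
III (derived state 'present') is shared by Ornitharia, Rhizis, and Xiphana — a synapomorphy uniting that clade.
Only Ornitharia, Rhizis, Xiphana, and Xiphellus show the derived state 'present' for IV, supporting them as a clade.
Most parsimonious ingroup topology: ((Xiphellus,((Ornitharia,Xiphana),Rhizis)),Platyella).
Ornitharia and Xiphellus share a more recent common ancestor with each other than either does with Platyella, so Platyella is the least closely related of the three.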